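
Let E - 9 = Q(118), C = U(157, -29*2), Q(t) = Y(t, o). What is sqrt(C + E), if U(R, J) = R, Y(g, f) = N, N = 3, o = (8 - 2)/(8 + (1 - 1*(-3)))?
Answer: 13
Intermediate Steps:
o = 1/2 (o = 6/(8 + (1 + 3)) = 6/(8 + 4) = 6/12 = 6*(1/12) = 1/2 ≈ 0.50000)
Y(g, f) = 3
Q(t) = 3
C = 157
E = 12 (E = 9 + 3 = 12)
sqrt(C + E) = sqrt(157 + 12) = sqrt(169) = 13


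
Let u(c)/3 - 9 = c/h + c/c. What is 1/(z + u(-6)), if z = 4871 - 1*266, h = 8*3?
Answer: 4/18537 ≈ 0.00021578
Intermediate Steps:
h = 24
u(c) = 30 + c/8 (u(c) = 27 + 3*(c/24 + c/c) = 27 + 3*(c*(1/24) + 1) = 27 + 3*(c/24 + 1) = 27 + 3*(1 + c/24) = 27 + (3 + c/8) = 30 + c/8)
z = 4605 (z = 4871 - 266 = 4605)
1/(z + u(-6)) = 1/(4605 + (30 + (⅛)*(-6))) = 1/(4605 + (30 - ¾)) = 1/(4605 + 117/4) = 1/(18537/4) = 4/18537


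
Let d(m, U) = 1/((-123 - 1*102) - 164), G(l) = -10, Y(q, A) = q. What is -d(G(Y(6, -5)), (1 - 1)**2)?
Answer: 1/389 ≈ 0.0025707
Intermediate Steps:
d(m, U) = -1/389 (d(m, U) = 1/((-123 - 102) - 164) = 1/(-225 - 164) = 1/(-389) = -1/389)
-d(G(Y(6, -5)), (1 - 1)**2) = -1*(-1/389) = 1/389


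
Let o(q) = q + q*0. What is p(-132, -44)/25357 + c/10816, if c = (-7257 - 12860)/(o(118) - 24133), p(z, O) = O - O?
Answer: 20117/259746240 ≈ 7.7449e-5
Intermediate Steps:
o(q) = q (o(q) = q + 0 = q)
p(z, O) = 0
c = 20117/24015 (c = (-7257 - 12860)/(118 - 24133) = -20117/(-24015) = -20117*(-1/24015) = 20117/24015 ≈ 0.83768)
p(-132, -44)/25357 + c/10816 = 0/25357 + (20117/24015)/10816 = 0*(1/25357) + (20117/24015)*(1/10816) = 0 + 20117/259746240 = 20117/259746240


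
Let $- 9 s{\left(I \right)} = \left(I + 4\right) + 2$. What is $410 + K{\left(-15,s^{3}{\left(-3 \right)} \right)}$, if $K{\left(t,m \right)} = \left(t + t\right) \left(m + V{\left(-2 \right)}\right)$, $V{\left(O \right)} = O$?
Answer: $\frac{4240}{9} \approx 471.11$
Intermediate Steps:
$s{\left(I \right)} = - \frac{2}{3} - \frac{I}{9}$ ($s{\left(I \right)} = - \frac{\left(I + 4\right) + 2}{9} = - \frac{\left(4 + I\right) + 2}{9} = - \frac{6 + I}{9} = - \frac{2}{3} - \frac{I}{9}$)
$K{\left(t,m \right)} = 2 t \left(-2 + m\right)$ ($K{\left(t,m \right)} = \left(t + t\right) \left(m - 2\right) = 2 t \left(-2 + m\right)$)
$410 + K{\left(-15,s^{3}{\left(-3 \right)} \right)} = 410 + 2 \left(-15\right) \left(-2 + \left(- \frac{2}{3} - - \frac{1}{3}\right)^{3}\right) = 410 + 2 \left(-15\right) \left(-2 + \left(- \frac{2}{3} + \frac{1}{3}\right)^{3}\right) = 410 + 2 \left(-15\right) \left(-2 + \left(- \frac{1}{3}\right)^{3}\right) = 410 + 2 \left(-15\right) \left(-2 - \frac{1}{27}\right) = 410 + 2 \left(-15\right) \left(- \frac{55}{27}\right) = 410 + \frac{550}{9} = \frac{4240}{9}$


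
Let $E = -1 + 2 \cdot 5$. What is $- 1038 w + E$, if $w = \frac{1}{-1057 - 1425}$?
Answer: $\frac{11688}{1241} \approx 9.4182$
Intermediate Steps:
$E = 9$ ($E = -1 + 10 = 9$)
$w = - \frac{1}{2482}$ ($w = \frac{1}{-2482} = - \frac{1}{2482} \approx -0.0004029$)
$- 1038 w + E = \left(-1038\right) \left(- \frac{1}{2482}\right) + 9 = \frac{519}{1241} + 9 = \frac{11688}{1241}$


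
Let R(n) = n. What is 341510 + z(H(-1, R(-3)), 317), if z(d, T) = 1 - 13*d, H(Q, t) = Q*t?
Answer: 341472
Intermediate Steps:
341510 + z(H(-1, R(-3)), 317) = 341510 + (1 - (-13)*(-3)) = 341510 + (1 - 13*3) = 341510 + (1 - 39) = 341510 - 38 = 341472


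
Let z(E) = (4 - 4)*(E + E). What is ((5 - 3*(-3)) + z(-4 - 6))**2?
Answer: 196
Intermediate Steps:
z(E) = 0 (z(E) = 0*(2*E) = 0)
((5 - 3*(-3)) + z(-4 - 6))**2 = ((5 - 3*(-3)) + 0)**2 = ((5 + 9) + 0)**2 = (14 + 0)**2 = 14**2 = 196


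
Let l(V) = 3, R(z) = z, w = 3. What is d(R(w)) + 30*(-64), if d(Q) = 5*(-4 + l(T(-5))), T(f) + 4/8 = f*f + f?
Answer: -1925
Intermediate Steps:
T(f) = -½ + f + f² (T(f) = -½ + (f*f + f) = -½ + (f² + f) = -½ + (f + f²) = -½ + f + f²)
d(Q) = -5 (d(Q) = 5*(-4 + 3) = 5*(-1) = -5)
d(R(w)) + 30*(-64) = -5 + 30*(-64) = -5 - 1920 = -1925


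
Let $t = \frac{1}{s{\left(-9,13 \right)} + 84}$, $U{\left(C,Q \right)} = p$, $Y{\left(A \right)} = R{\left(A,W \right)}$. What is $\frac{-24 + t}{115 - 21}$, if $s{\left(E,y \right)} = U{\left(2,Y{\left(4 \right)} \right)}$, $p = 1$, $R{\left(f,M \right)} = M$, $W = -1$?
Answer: $- \frac{2039}{7990} \approx -0.25519$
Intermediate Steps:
$Y{\left(A \right)} = -1$
$U{\left(C,Q \right)} = 1$
$s{\left(E,y \right)} = 1$
$t = \frac{1}{85}$ ($t = \frac{1}{1 + 84} = \frac{1}{85} \approx 0.011765$)
$\frac{-24 + t}{115 - 21} = \frac{-24 + \frac{1}{85}}{115 - 21} = - \frac{2039}{85 \cdot 94} = \left(- \frac{2039}{85}\right) \frac{1}{94} = - \frac{2039}{7990}$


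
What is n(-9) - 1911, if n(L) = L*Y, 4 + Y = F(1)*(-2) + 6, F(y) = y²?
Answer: -1911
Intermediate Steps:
Y = 0 (Y = -4 + (1²*(-2) + 6) = -4 + (1*(-2) + 6) = -4 + (-2 + 6) = -4 + 4 = 0)
n(L) = 0 (n(L) = L*0 = 0)
n(-9) - 1911 = 0 - 1911 = -1911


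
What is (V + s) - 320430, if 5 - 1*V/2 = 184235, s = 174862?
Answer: -514028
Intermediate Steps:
V = -368460 (V = 10 - 2*184235 = 10 - 368470 = -368460)
(V + s) - 320430 = (-368460 + 174862) - 320430 = -193598 - 320430 = -514028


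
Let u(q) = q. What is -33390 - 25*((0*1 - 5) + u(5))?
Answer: -33390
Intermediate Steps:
-33390 - 25*((0*1 - 5) + u(5)) = -33390 - 25*((0*1 - 5) + 5) = -33390 - 25*((0 - 5) + 5) = -33390 - 25*(-5 + 5) = -33390 - 25*0 = -33390 - 1*0 = -33390 + 0 = -33390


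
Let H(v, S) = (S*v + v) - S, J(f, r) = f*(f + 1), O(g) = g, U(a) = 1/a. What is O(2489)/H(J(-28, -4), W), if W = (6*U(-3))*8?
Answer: -131/596 ≈ -0.21980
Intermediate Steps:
W = -16 (W = (6/(-3))*8 = (6*(-1/3))*8 = -2*8 = -16)
J(f, r) = f*(1 + f)
H(v, S) = v - S + S*v (H(v, S) = (v + S*v) - S = v - S + S*v)
O(2489)/H(J(-28, -4), W) = 2489/(-28*(1 - 28) - 1*(-16) - (-448)*(1 - 28)) = 2489/(-28*(-27) + 16 - (-448)*(-27)) = 2489/(756 + 16 - 16*756) = 2489/(756 + 16 - 12096) = 2489/(-11324) = 2489*(-1/11324) = -131/596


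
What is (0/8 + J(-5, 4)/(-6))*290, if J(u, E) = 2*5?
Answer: -1450/3 ≈ -483.33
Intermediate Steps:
J(u, E) = 10
(0/8 + J(-5, 4)/(-6))*290 = (0/8 + 10/(-6))*290 = (0*(⅛) + 10*(-⅙))*290 = (0 - 5/3)*290 = -5/3*290 = -1450/3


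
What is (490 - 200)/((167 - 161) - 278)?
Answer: -145/136 ≈ -1.0662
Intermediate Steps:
(490 - 200)/((167 - 161) - 278) = 290/(6 - 278) = 290/(-272) = 290*(-1/272) = -145/136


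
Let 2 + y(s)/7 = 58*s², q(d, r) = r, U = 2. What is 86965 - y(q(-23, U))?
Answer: 85355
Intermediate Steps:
y(s) = -14 + 406*s² (y(s) = -14 + 7*(58*s²) = -14 + 406*s²)
86965 - y(q(-23, U)) = 86965 - (-14 + 406*2²) = 86965 - (-14 + 406*4) = 86965 - (-14 + 1624) = 86965 - 1*1610 = 86965 - 1610 = 85355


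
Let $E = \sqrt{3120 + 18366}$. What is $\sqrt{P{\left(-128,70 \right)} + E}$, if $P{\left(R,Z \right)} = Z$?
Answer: $\sqrt{70 + \sqrt{21486}} \approx 14.717$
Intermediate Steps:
$E = \sqrt{21486} \approx 146.58$
$\sqrt{P{\left(-128,70 \right)} + E} = \sqrt{70 + \sqrt{21486}}$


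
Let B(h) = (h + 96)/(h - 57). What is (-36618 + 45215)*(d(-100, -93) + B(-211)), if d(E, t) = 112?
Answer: 259036207/268 ≈ 9.6655e+5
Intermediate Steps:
B(h) = (96 + h)/(-57 + h)
(-36618 + 45215)*(d(-100, -93) + B(-211)) = (-36618 + 45215)*(112 + (96 - 211)/(-57 - 211)) = 8597*(112 - 115/(-268)) = 8597*(112 - 1/268*(-115)) = 8597*(112 + 115/268) = 8597*(30131/268) = 259036207/268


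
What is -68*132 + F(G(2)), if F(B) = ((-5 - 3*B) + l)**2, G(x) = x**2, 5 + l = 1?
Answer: -8535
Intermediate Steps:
l = -4 (l = -5 + 1 = -4)
F(B) = (-9 - 3*B)**2 (F(B) = ((-5 - 3*B) - 4)**2 = (-9 - 3*B)**2)
-68*132 + F(G(2)) = -68*132 + 9*(3 + 2**2)**2 = -8976 + 9*(3 + 4)**2 = -8976 + 9*7**2 = -8976 + 9*49 = -8976 + 441 = -8535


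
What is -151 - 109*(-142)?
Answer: 15327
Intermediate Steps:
-151 - 109*(-142) = -151 + 15478 = 15327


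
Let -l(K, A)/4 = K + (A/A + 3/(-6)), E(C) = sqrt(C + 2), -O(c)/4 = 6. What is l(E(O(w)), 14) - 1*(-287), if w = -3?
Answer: 285 - 4*I*sqrt(22) ≈ 285.0 - 18.762*I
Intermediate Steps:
O(c) = -24 (O(c) = -4*6 = -24)
E(C) = sqrt(2 + C)
l(K, A) = -2 - 4*K (l(K, A) = -4*(K + (A/A + 3/(-6))) = -4*(K + (1 + 3*(-1/6))) = -4*(K + (1 - 1/2)) = -4*(K + 1/2) = -4*(1/2 + K) = -2 - 4*K)
l(E(O(w)), 14) - 1*(-287) = (-2 - 4*sqrt(2 - 24)) - 1*(-287) = (-2 - 4*I*sqrt(22)) + 287 = 285 - 4*I*sqrt(22)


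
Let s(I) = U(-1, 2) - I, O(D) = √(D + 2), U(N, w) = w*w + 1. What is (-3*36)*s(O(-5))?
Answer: -540 + 108*I*√3 ≈ -540.0 + 187.06*I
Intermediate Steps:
U(N, w) = 1 + w² (U(N, w) = w² + 1 = 1 + w²)
O(D) = √(2 + D)
s(I) = 5 - I (s(I) = (1 + 2²) - I = (1 + 4) - I = 5 - I)
(-3*36)*s(O(-5)) = (-3*36)*(5 - √(2 - 5)) = -108*(5 - √(-3)) = -108*(5 - I*√3) = -540 + 108*I*√3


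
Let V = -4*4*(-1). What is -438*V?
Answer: -7008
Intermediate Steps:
V = 16 (V = -16*(-1) = 16)
-438*V = -438*16 = -7008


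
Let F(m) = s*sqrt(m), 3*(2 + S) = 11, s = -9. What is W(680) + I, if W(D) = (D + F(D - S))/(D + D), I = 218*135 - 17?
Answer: 58827/2 - 3*sqrt(6105)/1360 ≈ 29413.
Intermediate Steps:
I = 29413 (I = 29430 - 17 = 29413)
S = 5/3 (S = -2 + (1/3)*11 = -2 + 11/3 = 5/3 ≈ 1.6667)
F(m) = -9*sqrt(m)
W(D) = (D - 9*sqrt(-5/3 + D))/(2*D) (W(D) = (D - 9*sqrt(D - 1*5/3))/(D + D) = (D - 9*sqrt(D - 5/3))/((2*D)) = (D - 9*sqrt(-5/3 + D))*(1/(2*D)) = (D - 9*sqrt(-5/3 + D))/(2*D))
W(680) + I = ((1/2)*680 - 3*sqrt(-15 + 9*680)/2)/680 + 29413 = (340 - 3*sqrt(-15 + 6120)/2)/680 + 29413 = (340 - 3*sqrt(6105)/2)/680 + 29413 = (1/2 - 3*sqrt(6105)/1360) + 29413 = 58827/2 - 3*sqrt(6105)/1360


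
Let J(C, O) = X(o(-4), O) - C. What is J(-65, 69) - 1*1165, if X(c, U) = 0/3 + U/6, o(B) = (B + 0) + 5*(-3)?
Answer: -2177/2 ≈ -1088.5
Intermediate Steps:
o(B) = -15 + B (o(B) = B - 15 = -15 + B)
X(c, U) = U/6 (X(c, U) = 0*(1/3) + U*(1/6) = 0 + U/6 = U/6)
J(C, O) = -C + O/6 (J(C, O) = O/6 - C = -C + O/6)
J(-65, 69) - 1*1165 = (-1*(-65) + (1/6)*69) - 1*1165 = (65 + 23/2) - 1165 = 153/2 - 1165 = -2177/2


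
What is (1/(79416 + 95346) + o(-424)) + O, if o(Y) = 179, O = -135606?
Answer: -23667493373/174762 ≈ -1.3543e+5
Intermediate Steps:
(1/(79416 + 95346) + o(-424)) + O = (1/(79416 + 95346) + 179) - 135606 = (1/174762 + 179) - 135606 = 31282399/174762 - 135606 = -23667493373/174762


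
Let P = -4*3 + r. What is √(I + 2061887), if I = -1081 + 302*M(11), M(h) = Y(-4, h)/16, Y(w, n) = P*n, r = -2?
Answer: √8231597/2 ≈ 1434.5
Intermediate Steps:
P = -14 (P = -4*3 - 2 = -12 - 2 = -14)
Y(w, n) = -14*n
M(h) = -7*h/8 (M(h) = -14*h/16 = -14*h*(1/16) = -7*h/8)
I = -15951/4 (I = -1081 + 302*(-7/8*11) = -1081 + 302*(-77/8) = -1081 - 11627/4 = -15951/4 ≈ -3987.8)
√(I + 2061887) = √(-15951/4 + 2061887) = √(8231597/4) = √8231597/2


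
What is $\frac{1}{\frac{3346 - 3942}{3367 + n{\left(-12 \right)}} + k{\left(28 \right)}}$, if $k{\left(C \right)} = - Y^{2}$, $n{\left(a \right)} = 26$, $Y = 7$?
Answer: $- \frac{3393}{166853} \approx -0.020335$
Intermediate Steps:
$k{\left(C \right)} = -49$ ($k{\left(C \right)} = - 7^{2} = \left(-1\right) 49 = -49$)
$\frac{1}{\frac{3346 - 3942}{3367 + n{\left(-12 \right)}} + k{\left(28 \right)}} = \frac{1}{\frac{3346 - 3942}{3367 + 26} - 49} = \frac{1}{- \frac{596}{3393} - 49} = \frac{1}{- \frac{166853}{3393}} = - \frac{3393}{166853}$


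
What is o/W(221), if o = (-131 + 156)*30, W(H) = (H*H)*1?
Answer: 750/48841 ≈ 0.015356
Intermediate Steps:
W(H) = H² (W(H) = H²*1 = H²)
o = 750 (o = 25*30 = 750)
o/W(221) = 750/(221²) = 750/48841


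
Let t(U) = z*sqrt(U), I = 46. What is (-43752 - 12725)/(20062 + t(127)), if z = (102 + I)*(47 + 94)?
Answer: 566520787/27451320502 - 294640509*sqrt(127)/13725660251 ≈ -0.22128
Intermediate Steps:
z = 20868 (z = (102 + 46)*(47 + 94) = 148*141 = 20868)
t(U) = 20868*sqrt(U)
(-43752 - 12725)/(20062 + t(127)) = (-43752 - 12725)/(20062 + 20868*sqrt(127)) = -56477/(20062 + 20868*sqrt(127))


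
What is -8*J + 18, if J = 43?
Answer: -326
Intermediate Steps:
-8*J + 18 = -8*43 + 18 = -344 + 18 = -326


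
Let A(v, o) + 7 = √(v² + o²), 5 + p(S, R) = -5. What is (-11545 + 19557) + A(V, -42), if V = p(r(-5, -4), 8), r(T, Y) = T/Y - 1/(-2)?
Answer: 8005 + 2*√466 ≈ 8048.2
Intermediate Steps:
r(T, Y) = ½ + T/Y (r(T, Y) = T/Y - 1*(-½) = T/Y + ½ = ½ + T/Y)
p(S, R) = -10 (p(S, R) = -5 - 5 = -10)
V = -10
A(v, o) = -7 + √(o² + v²) (A(v, o) = -7 + √(v² + o²) = -7 + √(o² + v²))
(-11545 + 19557) + A(V, -42) = (-11545 + 19557) + (-7 + √((-42)² + (-10)²)) = 8012 + (-7 + √(1764 + 100)) = 8012 + (-7 + √1864) = 8012 + (-7 + 2*√466) = 8005 + 2*√466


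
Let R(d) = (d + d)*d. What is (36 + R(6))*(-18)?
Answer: -1944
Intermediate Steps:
R(d) = 2*d**2 (R(d) = (2*d)*d = 2*d**2)
(36 + R(6))*(-18) = (36 + 2*6**2)*(-18) = (36 + 2*36)*(-18) = (36 + 72)*(-18) = 108*(-18) = -1944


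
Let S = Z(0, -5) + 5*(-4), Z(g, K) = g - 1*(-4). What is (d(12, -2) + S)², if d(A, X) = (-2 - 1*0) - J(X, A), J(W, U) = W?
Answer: 256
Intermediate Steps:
d(A, X) = -2 - X (d(A, X) = (-2 - 1*0) - X = (-2 + 0) - X = -2 - X)
Z(g, K) = 4 + g (Z(g, K) = g + 4 = 4 + g)
S = -16 (S = (4 + 0) + 5*(-4) = 4 - 20 = -16)
(d(12, -2) + S)² = ((-2 - 1*(-2)) - 16)² = ((-2 + 2) - 16)² = (0 - 16)² = (-16)² = 256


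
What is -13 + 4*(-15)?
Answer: -73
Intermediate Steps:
-13 + 4*(-15) = -13 - 60 = -73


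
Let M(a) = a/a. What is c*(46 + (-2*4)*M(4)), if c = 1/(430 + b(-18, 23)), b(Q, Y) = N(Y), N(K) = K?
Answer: 38/453 ≈ 0.083885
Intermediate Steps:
b(Q, Y) = Y
M(a) = 1
c = 1/453 (c = 1/(430 + 23) = 1/453 ≈ 0.0022075)
c*(46 + (-2*4)*M(4)) = (46 - 2*4*1)/453 = (46 - 8*1)/453 = (46 - 8)/453 = (1/453)*38 = 38/453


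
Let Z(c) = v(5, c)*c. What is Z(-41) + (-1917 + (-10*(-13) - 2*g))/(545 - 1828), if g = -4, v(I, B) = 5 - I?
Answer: 1779/1283 ≈ 1.3866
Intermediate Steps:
Z(c) = 0 (Z(c) = (5 - 1*5)*c = (5 - 5)*c = 0*c = 0)
Z(-41) + (-1917 + (-10*(-13) - 2*g))/(545 - 1828) = 0 + (-1917 + (-10*(-13) - 2*(-4)))/(545 - 1828) = 0 + (-1917 + (130 + 8))/(-1283) = 0 + (-1917 + 138)*(-1/1283) = 0 - 1779*(-1/1283) = 0 + 1779/1283 = 1779/1283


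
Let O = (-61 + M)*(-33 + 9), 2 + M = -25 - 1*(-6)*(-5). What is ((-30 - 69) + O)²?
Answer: 7469289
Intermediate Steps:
M = -57 (M = -2 + (-25 - 1*(-6)*(-5)) = -2 + (-25 + 6*(-5)) = -2 + (-25 - 30) = -2 - 55 = -57)
O = 2832 (O = (-61 - 57)*(-33 + 9) = -118*(-24) = 2832)
((-30 - 69) + O)² = ((-30 - 69) + 2832)² = (-99 + 2832)² = 2733² = 7469289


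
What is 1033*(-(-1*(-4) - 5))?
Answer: 1033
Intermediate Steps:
1033*(-(-1*(-4) - 5)) = 1033*(-(4 - 5)) = 1033*(-1*(-1)) = 1033*1 = 1033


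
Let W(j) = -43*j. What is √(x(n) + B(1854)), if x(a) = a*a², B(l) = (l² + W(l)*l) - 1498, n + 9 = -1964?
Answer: I*√7824723087 ≈ 88458.0*I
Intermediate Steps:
n = -1973 (n = -9 - 1964 = -1973)
B(l) = -1498 - 42*l² (B(l) = (l² + (-43*l)*l) - 1498 = (l² - 43*l²) - 1498 = -42*l² - 1498 = -1498 - 42*l²)
x(a) = a³
√(x(n) + B(1854)) = √((-1973)³ + (-1498 - 42*1854²)) = √(-7680354317 + (-1498 - 42*3437316)) = √(-7680354317 + (-1498 - 144367272)) = √(-7680354317 - 144368770) = √(-7824723087) = I*√7824723087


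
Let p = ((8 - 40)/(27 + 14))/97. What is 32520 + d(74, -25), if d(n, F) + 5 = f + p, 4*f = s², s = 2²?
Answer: 129328031/3977 ≈ 32519.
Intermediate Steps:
s = 4
p = -32/3977 (p = -32/41*(1/97) = -32*1/41*(1/97) = -32/41*1/97 = -32/3977 ≈ -0.0080463)
f = 4 (f = (¼)*4² = (¼)*16 = 4)
d(n, F) = -4009/3977 (d(n, F) = -5 + (4 - 32/3977) = -5 + 15876/3977 = -4009/3977)
32520 + d(74, -25) = 32520 - 4009/3977 = 129328031/3977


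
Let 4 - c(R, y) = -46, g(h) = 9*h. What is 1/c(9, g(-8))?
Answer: 1/50 ≈ 0.020000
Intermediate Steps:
c(R, y) = 50 (c(R, y) = 4 - 1*(-46) = 4 + 46 = 50)
1/c(9, g(-8)) = 1/50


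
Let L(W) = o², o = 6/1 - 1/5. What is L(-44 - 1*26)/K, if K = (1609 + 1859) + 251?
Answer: 841/92975 ≈ 0.0090454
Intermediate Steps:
K = 3719 (K = 3468 + 251 = 3719)
o = 29/5 (o = 6*1 - 1*⅕ = 6 - ⅕ = 29/5 ≈ 5.8000)
L(W) = 841/25 (L(W) = (29/5)² = 841/25)
L(-44 - 1*26)/K = (841/25)/3719 = (841/25)*(1/3719) = 841/92975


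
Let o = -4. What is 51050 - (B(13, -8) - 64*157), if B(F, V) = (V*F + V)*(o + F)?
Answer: 62106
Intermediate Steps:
B(F, V) = (-4 + F)*(V + F*V) (B(F, V) = (V*F + V)*(-4 + F) = (F*V + V)*(-4 + F) = (V + F*V)*(-4 + F) = (-4 + F)*(V + F*V))
51050 - (B(13, -8) - 64*157) = 51050 - (-8*(-4 + 13**2 - 3*13) - 64*157) = 51050 - (-8*(-4 + 169 - 39) - 10048) = 51050 - (-8*126 - 10048) = 51050 - (-1008 - 10048) = 51050 - 1*(-11056) = 51050 + 11056 = 62106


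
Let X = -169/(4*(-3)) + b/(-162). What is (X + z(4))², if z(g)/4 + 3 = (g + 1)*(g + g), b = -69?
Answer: 308037601/11664 ≈ 26409.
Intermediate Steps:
z(g) = -12 + 8*g*(1 + g) (z(g) = -12 + 4*((g + 1)*(g + g)) = -12 + 4*((1 + g)*(2*g)) = -12 + 4*(2*g*(1 + g)) = -12 + 8*g*(1 + g))
X = 1567/108 (X = -169/(4*(-3)) - 69/(-162) = -169/(-12) - 69*(-1/162) = -169*(-1/12) + 23/54 = 169/12 + 23/54 = 1567/108 ≈ 14.509)
(X + z(4))² = (1567/108 + (-12 + 8*4 + 8*4²))² = (1567/108 + (-12 + 32 + 8*16))² = (1567/108 + (-12 + 32 + 128))² = (1567/108 + 148)² = (17551/108)² = 308037601/11664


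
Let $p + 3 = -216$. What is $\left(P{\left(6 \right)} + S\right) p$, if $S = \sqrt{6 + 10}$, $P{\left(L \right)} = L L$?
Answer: $-8760$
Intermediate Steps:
$p = -219$ ($p = -3 - 216 = -219$)
$P{\left(L \right)} = L^{2}$
$S = 4$ ($S = \sqrt{16} = 4$)
$\left(P{\left(6 \right)} + S\right) p = \left(6^{2} + 4\right) \left(-219\right) = \left(36 + 4\right) \left(-219\right) = 40 \left(-219\right) = -8760$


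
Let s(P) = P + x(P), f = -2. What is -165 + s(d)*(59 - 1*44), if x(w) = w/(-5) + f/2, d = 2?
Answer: -156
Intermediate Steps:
x(w) = -1 - w/5 (x(w) = w/(-5) - 2/2 = w*(-⅕) - 2*½ = -w/5 - 1 = -1 - w/5)
s(P) = -1 + 4*P/5 (s(P) = P + (-1 - P/5) = -1 + 4*P/5)
-165 + s(d)*(59 - 1*44) = -165 + (-1 + (⅘)*2)*(59 - 1*44) = -165 + (-1 + 8/5)*(59 - 44) = -165 + (⅗)*15 = -165 + 9 = -156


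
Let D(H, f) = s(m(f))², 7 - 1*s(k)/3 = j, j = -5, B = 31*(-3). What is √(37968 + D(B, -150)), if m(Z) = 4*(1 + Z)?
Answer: 4*√2454 ≈ 198.15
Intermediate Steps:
B = -93
m(Z) = 4 + 4*Z
s(k) = 36 (s(k) = 21 - 3*(-5) = 21 + 15 = 36)
D(H, f) = 1296 (D(H, f) = 36² = 1296)
√(37968 + D(B, -150)) = √(37968 + 1296) = √39264 = 4*√2454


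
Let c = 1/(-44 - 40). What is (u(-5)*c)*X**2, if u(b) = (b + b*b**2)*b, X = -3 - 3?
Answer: -1950/7 ≈ -278.57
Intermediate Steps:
X = -6
u(b) = b*(b + b**3) (u(b) = (b + b**3)*b = b*(b + b**3))
c = -1/84 (c = 1/(-84) = -1/84 ≈ -0.011905)
(u(-5)*c)*X**2 = (((-5)**2 + (-5)**4)*(-1/84))*(-6)**2 = ((25 + 625)*(-1/84))*36 = (650*(-1/84))*36 = -325/42*36 = -1950/7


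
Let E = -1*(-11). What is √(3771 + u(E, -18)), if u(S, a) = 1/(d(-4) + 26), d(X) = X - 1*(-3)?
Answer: 14*√481/5 ≈ 61.409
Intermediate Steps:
d(X) = 3 + X (d(X) = X + 3 = 3 + X)
E = 11
u(S, a) = 1/25 (u(S, a) = 1/((3 - 4) + 26) = 1/(-1 + 26) = 1/25)
√(3771 + u(E, -18)) = √(3771 + 1/25) = √(94276/25) = 14*√481/5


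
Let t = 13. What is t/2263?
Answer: 13/2263 ≈ 0.0057446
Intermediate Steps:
t/2263 = 13/2263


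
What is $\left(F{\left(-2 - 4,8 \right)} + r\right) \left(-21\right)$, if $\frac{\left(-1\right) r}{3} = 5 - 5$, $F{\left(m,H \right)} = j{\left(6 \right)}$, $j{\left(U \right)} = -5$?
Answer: $105$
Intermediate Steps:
$F{\left(m,H \right)} = -5$
$r = 0$ ($r = - 3 \left(5 - 5\right) = \left(-3\right) 0 = 0$)
$\left(F{\left(-2 - 4,8 \right)} + r\right) \left(-21\right) = \left(-5 + 0\right) \left(-21\right) = \left(-5\right) \left(-21\right) = 105$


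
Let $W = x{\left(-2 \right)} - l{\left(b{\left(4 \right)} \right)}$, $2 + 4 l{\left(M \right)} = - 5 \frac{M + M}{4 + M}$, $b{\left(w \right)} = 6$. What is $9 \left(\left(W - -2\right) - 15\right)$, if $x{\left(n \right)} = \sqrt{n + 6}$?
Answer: $-81$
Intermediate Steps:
$x{\left(n \right)} = \sqrt{6 + n}$
$l{\left(M \right)} = - \frac{1}{2} - \frac{5 M}{2 \left(4 + M\right)}$ ($l{\left(M \right)} = - \frac{1}{2} + \frac{\left(-5\right) \frac{M + M}{4 + M}}{4} = - \frac{1}{2} + \frac{\left(-5\right) \frac{2 M}{4 + M}}{4} = - \frac{1}{2} + \frac{\left(-10\right) M \frac{1}{4 + M}}{4} = - \frac{1}{2} - \frac{5 M}{2 \left(4 + M\right)}$)
$W = 4$ ($W = \sqrt{6 - 2} - \frac{-2 - 18}{4 + 6} = \sqrt{4} - \frac{-2 - 18}{10} = 2 - \frac{1}{10} \left(-20\right) = 2 - -2 = 2 + 2 = 4$)
$9 \left(\left(W - -2\right) - 15\right) = 9 \left(\left(4 - -2\right) - 15\right) = 9 \left(\left(4 + 2\right) - 15\right) = 9 \left(6 - 15\right) = 9 \left(-9\right) = -81$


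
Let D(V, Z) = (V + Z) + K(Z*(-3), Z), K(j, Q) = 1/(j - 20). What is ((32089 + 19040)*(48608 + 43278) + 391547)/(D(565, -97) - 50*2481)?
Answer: -1273274757911/33490721 ≈ -38019.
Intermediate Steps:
K(j, Q) = 1/(-20 + j)
D(V, Z) = V + Z + 1/(-20 - 3*Z) (D(V, Z) = (V + Z) + 1/(-20 + Z*(-3)) = (V + Z) + 1/(-20 - 3*Z) = V + Z + 1/(-20 - 3*Z))
((32089 + 19040)*(48608 + 43278) + 391547)/(D(565, -97) - 50*2481) = ((32089 + 19040)*(48608 + 43278) + 391547)/((-1 + (20 + 3*(-97))*(565 - 97))/(20 + 3*(-97)) - 50*2481) = (51129*91886 + 391547)/((-1 + (20 - 291)*468)/(20 - 291) - 124050) = (4698039294 + 391547)/((-1 - 271*468)/(-271) - 124050) = 4698430841/(-(-1 - 126828)/271 - 124050) = 4698430841/(-1/271*(-126829) - 124050) = 4698430841/(126829/271 - 124050) = 4698430841/(-33490721/271) = 4698430841*(-271/33490721) = -1273274757911/33490721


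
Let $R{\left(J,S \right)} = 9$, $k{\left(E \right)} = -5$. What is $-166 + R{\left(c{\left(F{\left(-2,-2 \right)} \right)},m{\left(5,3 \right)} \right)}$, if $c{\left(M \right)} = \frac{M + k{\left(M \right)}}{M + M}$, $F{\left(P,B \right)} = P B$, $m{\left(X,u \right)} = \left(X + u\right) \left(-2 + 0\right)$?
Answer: $-157$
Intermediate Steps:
$m{\left(X,u \right)} = - 2 X - 2 u$ ($m{\left(X,u \right)} = \left(X + u\right) \left(-2\right) = - 2 X - 2 u$)
$F{\left(P,B \right)} = B P$
$c{\left(M \right)} = \frac{-5 + M}{2 M}$ ($c{\left(M \right)} = \frac{M - 5}{M + M} = \frac{-5 + M}{2 M}$)
$-166 + R{\left(c{\left(F{\left(-2,-2 \right)} \right)},m{\left(5,3 \right)} \right)} = -166 + 9 = -157$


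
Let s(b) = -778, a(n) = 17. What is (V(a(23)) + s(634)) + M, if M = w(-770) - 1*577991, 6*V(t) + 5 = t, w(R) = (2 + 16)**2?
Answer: -578443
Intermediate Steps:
w(R) = 324 (w(R) = 18**2 = 324)
V(t) = -5/6 + t/6
M = -577667 (M = 324 - 1*577991 = 324 - 577991 = -577667)
(V(a(23)) + s(634)) + M = ((-5/6 + (1/6)*17) - 778) - 577667 = ((-5/6 + 17/6) - 778) - 577667 = (2 - 778) - 577667 = -776 - 577667 = -578443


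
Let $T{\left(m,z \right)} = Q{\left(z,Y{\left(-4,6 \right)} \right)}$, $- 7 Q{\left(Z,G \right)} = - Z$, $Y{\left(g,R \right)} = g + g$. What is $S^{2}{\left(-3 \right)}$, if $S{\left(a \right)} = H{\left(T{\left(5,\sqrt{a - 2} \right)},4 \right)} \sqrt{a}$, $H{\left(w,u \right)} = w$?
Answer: $\frac{15}{49} \approx 0.30612$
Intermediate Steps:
$Y{\left(g,R \right)} = 2 g$
$Q{\left(Z,G \right)} = \frac{Z}{7}$ ($Q{\left(Z,G \right)} = - \frac{\left(-1\right) Z}{7} = \frac{Z}{7}$)
$T{\left(m,z \right)} = \frac{z}{7}$
$S{\left(a \right)} = \frac{\sqrt{a} \sqrt{-2 + a}}{7}$ ($S{\left(a \right)} = \frac{\sqrt{a - 2}}{7} \sqrt{a} = \frac{\sqrt{-2 + a}}{7} \sqrt{a} = \frac{\sqrt{a} \sqrt{-2 + a}}{7}$)
$S^{2}{\left(-3 \right)} = \left(\frac{\sqrt{-3} \sqrt{-2 - 3}}{7}\right)^{2} = \left(\frac{i \sqrt{3} \sqrt{-5}}{7}\right)^{2} = \left(\frac{i \sqrt{3} i \sqrt{5}}{7}\right)^{2} = \left(- \frac{\sqrt{15}}{7}\right)^{2} = \frac{15}{49}$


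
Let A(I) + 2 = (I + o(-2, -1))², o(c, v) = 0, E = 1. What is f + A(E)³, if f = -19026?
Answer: -19027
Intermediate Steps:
A(I) = -2 + I² (A(I) = -2 + (I + 0)² = -2 + I²)
f + A(E)³ = -19026 + (-2 + 1²)³ = -19026 + (-2 + 1)³ = -19026 + (-1)³ = -19026 - 1 = -19027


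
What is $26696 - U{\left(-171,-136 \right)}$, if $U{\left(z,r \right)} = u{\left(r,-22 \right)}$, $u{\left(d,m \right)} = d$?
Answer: $26832$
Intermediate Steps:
$U{\left(z,r \right)} = r$
$26696 - U{\left(-171,-136 \right)} = 26696 - -136 = 26696 + 136 = 26832$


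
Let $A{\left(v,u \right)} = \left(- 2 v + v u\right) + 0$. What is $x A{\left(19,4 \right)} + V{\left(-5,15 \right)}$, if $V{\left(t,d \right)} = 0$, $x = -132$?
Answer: $-5016$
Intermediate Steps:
$A{\left(v,u \right)} = - 2 v + u v$ ($A{\left(v,u \right)} = \left(- 2 v + u v\right) + 0 = - 2 v + u v$)
$x A{\left(19,4 \right)} + V{\left(-5,15 \right)} = - 132 \cdot 19 \left(-2 + 4\right) + 0 = - 132 \cdot 19 \cdot 2 + 0 = \left(-132\right) 38 + 0 = -5016 + 0 = -5016$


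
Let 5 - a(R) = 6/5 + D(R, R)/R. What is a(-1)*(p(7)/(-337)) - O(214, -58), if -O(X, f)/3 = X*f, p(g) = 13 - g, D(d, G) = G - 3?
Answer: -62742654/1685 ≈ -37236.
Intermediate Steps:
D(d, G) = -3 + G
a(R) = 19/5 - (-3 + R)/R (a(R) = 5 - (6/5 + (-3 + R)/R) = 5 + (-6/5 - (-3 + R)/R) = 19/5 - (-3 + R)/R)
O(X, f) = -3*X*f
a(-1)*(p(7)/(-337)) - O(214, -58) = (14/5 + 3/(-1))*((13 - 1*7)/(-337)) - (-3)*214*(-58) = (14/5 + 3*(-1))*((13 - 7)*(-1/337)) - 1*37236 = (14/5 - 3)*(6*(-1/337)) - 37236 = -⅕*(-6/337) - 37236 = 6/1685 - 37236 = -62742654/1685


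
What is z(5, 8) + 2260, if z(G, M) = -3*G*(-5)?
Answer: 2335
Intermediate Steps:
z(G, M) = 15*G
z(5, 8) + 2260 = 15*5 + 2260 = 75 + 2260 = 2335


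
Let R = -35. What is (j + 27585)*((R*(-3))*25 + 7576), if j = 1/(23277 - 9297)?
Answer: 3933896308501/13980 ≈ 2.8139e+8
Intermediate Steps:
j = 1/13980 ≈ 7.1531e-5
(j + 27585)*((R*(-3))*25 + 7576) = (1/13980 + 27585)*(-35*(-3)*25 + 7576) = 385638301*(105*25 + 7576)/13980 = 385638301*(2625 + 7576)/13980 = (385638301/13980)*10201 = 3933896308501/13980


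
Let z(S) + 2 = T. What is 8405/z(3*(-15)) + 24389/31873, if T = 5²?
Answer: 268453512/733079 ≈ 366.20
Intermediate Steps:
T = 25
z(S) = 23 (z(S) = -2 + 25 = 23)
8405/z(3*(-15)) + 24389/31873 = 8405/23 + 24389/31873 = 268453512/733079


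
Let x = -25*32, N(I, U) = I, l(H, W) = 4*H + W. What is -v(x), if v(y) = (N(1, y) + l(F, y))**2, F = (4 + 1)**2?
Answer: -488601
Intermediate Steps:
F = 25 (F = 5**2 = 25)
l(H, W) = W + 4*H
x = -800
v(y) = (101 + y)**2 (v(y) = (1 + (y + 4*25))**2 = (1 + (y + 100))**2 = (1 + (100 + y))**2 = (101 + y)**2)
-v(x) = -(101 - 800)**2 = -1*(-699)**2 = -1*488601 = -488601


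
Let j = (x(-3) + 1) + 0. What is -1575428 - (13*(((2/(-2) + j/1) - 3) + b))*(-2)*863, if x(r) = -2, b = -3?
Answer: -1754932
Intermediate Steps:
j = -1 (j = (-2 + 1) + 0 = -1 + 0 = -1)
-1575428 - (13*(((2/(-2) + j/1) - 3) + b))*(-2)*863 = -1575428 - (13*(((2/(-2) - 1/1) - 3) - 3))*(-2)*863 = -1575428 - (13*(((2*(-1/2) - 1*1) - 3) - 3))*(-2)*863 = -1575428 - (13*(((-1 - 1) - 3) - 3))*(-2)*863 = -1575428 - (13*((-2 - 3) - 3))*(-2)*863 = -1575428 - (13*(-5 - 3))*(-2)*863 = -1575428 - (13*(-8))*(-2)*863 = -1575428 - (-104*(-2))*863 = -1575428 - 208*863 = -1575428 - 1*179504 = -1575428 - 179504 = -1754932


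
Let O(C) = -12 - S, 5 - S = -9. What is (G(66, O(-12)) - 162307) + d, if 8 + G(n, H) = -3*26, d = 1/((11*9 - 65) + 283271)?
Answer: -46006748864/283305 ≈ -1.6239e+5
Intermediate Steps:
S = 14 (S = 5 - 1*(-9) = 5 + 9 = 14)
d = 1/283305 (d = 1/((99 - 65) + 283271) = 1/(34 + 283271) = 1/283305 ≈ 3.5298e-6)
O(C) = -26 (O(C) = -12 - 1*14 = -12 - 14 = -26)
G(n, H) = -86 (G(n, H) = -8 - 3*26 = -8 - 78 = -86)
(G(66, O(-12)) - 162307) + d = (-86 - 162307) + 1/283305 = -162393 + 1/283305 = -46006748864/283305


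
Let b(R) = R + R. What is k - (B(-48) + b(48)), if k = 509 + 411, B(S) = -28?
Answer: 852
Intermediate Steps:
b(R) = 2*R
k = 920
k - (B(-48) + b(48)) = 920 - (-28 + 2*48) = 920 - (-28 + 96) = 920 - 1*68 = 920 - 68 = 852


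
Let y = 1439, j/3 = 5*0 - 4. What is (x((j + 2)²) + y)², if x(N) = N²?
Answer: 130850721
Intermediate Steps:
j = -12 (j = 3*(5*0 - 4) = 3*(0 - 4) = 3*(-4) = -12)
(x((j + 2)²) + y)² = (((-12 + 2)²)² + 1439)² = (((-10)²)² + 1439)² = (100² + 1439)² = (10000 + 1439)² = 11439² = 130850721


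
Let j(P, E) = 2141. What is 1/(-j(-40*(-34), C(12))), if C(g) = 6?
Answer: -1/2141 ≈ -0.00046707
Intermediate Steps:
1/(-j(-40*(-34), C(12))) = 1/(-1*2141) = 1/(-2141) = -1/2141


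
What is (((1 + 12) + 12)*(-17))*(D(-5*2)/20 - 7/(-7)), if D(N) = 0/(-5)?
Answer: -425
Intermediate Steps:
D(N) = 0 (D(N) = 0*(-1/5) = 0)
(((1 + 12) + 12)*(-17))*(D(-5*2)/20 - 7/(-7)) = (((1 + 12) + 12)*(-17))*(0/20 - 7/(-7)) = ((13 + 12)*(-17))*(0*(1/20) - 7*(-1/7)) = (25*(-17))*(0 + 1) = -425*1 = -425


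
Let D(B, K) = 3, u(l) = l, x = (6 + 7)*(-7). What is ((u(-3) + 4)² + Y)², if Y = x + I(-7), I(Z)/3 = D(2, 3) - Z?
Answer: 3600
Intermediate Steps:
x = -91 (x = 13*(-7) = -91)
I(Z) = 9 - 3*Z (I(Z) = 3*(3 - Z) = 9 - 3*Z)
Y = -61 (Y = -91 + (9 - 3*(-7)) = -91 + (9 + 21) = -91 + 30 = -61)
((u(-3) + 4)² + Y)² = ((-3 + 4)² - 61)² = (1² - 61)² = (1 - 61)² = (-60)² = 3600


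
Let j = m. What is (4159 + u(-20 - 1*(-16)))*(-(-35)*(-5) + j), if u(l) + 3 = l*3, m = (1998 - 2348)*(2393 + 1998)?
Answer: -6369431600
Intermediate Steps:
m = -1536850 (m = -350*4391 = -1536850)
u(l) = -3 + 3*l (u(l) = -3 + l*3 = -3 + 3*l)
j = -1536850
(4159 + u(-20 - 1*(-16)))*(-(-35)*(-5) + j) = (4159 + (-3 + 3*(-20 - 1*(-16))))*(-(-35)*(-5) - 1536850) = (4159 + (-3 + 3*(-20 + 16)))*(-7*(-5)*(-5) - 1536850) = (4159 + (-3 + 3*(-4)))*(35*(-5) - 1536850) = (4159 + (-3 - 12))*(-175 - 1536850) = (4159 - 15)*(-1537025) = 4144*(-1537025) = -6369431600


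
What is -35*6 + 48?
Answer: -162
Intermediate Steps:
-35*6 + 48 = -210 + 48 = -162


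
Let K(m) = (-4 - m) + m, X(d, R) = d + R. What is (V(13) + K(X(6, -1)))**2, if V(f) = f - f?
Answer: 16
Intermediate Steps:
X(d, R) = R + d
V(f) = 0
K(m) = -4
(V(13) + K(X(6, -1)))**2 = (0 - 4)**2 = (-4)**2 = 16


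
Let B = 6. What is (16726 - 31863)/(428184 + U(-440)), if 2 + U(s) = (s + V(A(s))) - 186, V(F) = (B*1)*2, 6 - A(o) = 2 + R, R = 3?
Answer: -15137/427568 ≈ -0.035403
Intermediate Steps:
A(o) = 1 (A(o) = 6 - (2 + 3) = 6 - 1*5 = 6 - 5 = 1)
V(F) = 12 (V(F) = (6*1)*2 = 6*2 = 12)
U(s) = -176 + s (U(s) = -2 + ((s + 12) - 186) = -2 + ((12 + s) - 186) = -2 + (-174 + s) = -176 + s)
(16726 - 31863)/(428184 + U(-440)) = (16726 - 31863)/(428184 + (-176 - 440)) = -15137/(428184 - 616) = -15137/427568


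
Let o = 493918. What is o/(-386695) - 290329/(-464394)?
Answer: -117103783037/179578837830 ≈ -0.65210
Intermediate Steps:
o/(-386695) - 290329/(-464394) = 493918/(-386695) - 290329/(-464394) = 493918*(-1/386695) - 290329*(-1/464394) = -493918/386695 + 290329/464394 = -117103783037/179578837830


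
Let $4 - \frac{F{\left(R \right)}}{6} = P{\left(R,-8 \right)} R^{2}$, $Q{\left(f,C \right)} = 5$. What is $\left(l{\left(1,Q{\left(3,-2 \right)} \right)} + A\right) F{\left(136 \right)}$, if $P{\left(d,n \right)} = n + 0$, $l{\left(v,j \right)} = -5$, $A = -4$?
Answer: $-7990488$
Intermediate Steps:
$P{\left(d,n \right)} = n$
$F{\left(R \right)} = 24 + 48 R^{2}$ ($F{\left(R \right)} = 24 - 6 \left(- 8 R^{2}\right) = 24 + 48 R^{2}$)
$\left(l{\left(1,Q{\left(3,-2 \right)} \right)} + A\right) F{\left(136 \right)} = \left(-5 - 4\right) \left(24 + 48 \cdot 136^{2}\right) = - 9 \left(24 + 48 \cdot 18496\right) = - 9 \left(24 + 887808\right) = \left(-9\right) 887832 = -7990488$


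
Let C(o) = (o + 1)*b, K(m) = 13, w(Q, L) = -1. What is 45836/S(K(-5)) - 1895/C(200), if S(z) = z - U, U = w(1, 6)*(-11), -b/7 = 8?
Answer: 257966903/11256 ≈ 22918.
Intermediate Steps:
b = -56 (b = -7*8 = -56)
U = 11 (U = -1*(-11) = 11)
S(z) = -11 + z (S(z) = z - 1*11 = z - 11 = -11 + z)
C(o) = -56 - 56*o (C(o) = (o + 1)*(-56) = (1 + o)*(-56) = -56 - 56*o)
45836/S(K(-5)) - 1895/C(200) = 45836/(-11 + 13) - 1895/(-56 - 56*200) = 45836/2 - 1895/(-56 - 11200) = 45836*(½) - 1895/(-11256) = 22918 - 1895*(-1/11256) = 22918 + 1895/11256 = 257966903/11256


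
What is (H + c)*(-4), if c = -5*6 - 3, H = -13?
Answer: 184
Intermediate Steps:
c = -33 (c = -30 - 3 = -33)
(H + c)*(-4) = (-13 - 33)*(-4) = -46*(-4) = 184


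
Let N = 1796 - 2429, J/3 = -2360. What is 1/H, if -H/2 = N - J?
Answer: -1/12894 ≈ -7.7555e-5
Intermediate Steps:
J = -7080 (J = 3*(-2360) = -7080)
N = -633
H = -12894 (H = -2*(-633 - 1*(-7080)) = -2*(-633 + 7080) = -2*6447 = -12894)
1/H = 1/(-12894) = -1/12894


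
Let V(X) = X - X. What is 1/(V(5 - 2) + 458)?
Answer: 1/458 ≈ 0.0021834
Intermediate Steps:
V(X) = 0
1/(V(5 - 2) + 458) = 1/(0 + 458) = 1/458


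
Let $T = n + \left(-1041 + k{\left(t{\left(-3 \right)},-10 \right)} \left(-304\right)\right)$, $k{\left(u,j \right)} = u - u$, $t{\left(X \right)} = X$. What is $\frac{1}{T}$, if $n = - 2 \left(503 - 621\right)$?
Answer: $- \frac{1}{805} \approx -0.0012422$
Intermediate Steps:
$k{\left(u,j \right)} = 0$
$n = 236$ ($n = \left(-2\right) \left(-118\right) = 236$)
$T = -805$ ($T = 236 + \left(-1041 + 0 \left(-304\right)\right) = 236 + \left(-1041 + 0\right) = 236 - 1041 = -805$)
$\frac{1}{T} = \frac{1}{-805} = - \frac{1}{805}$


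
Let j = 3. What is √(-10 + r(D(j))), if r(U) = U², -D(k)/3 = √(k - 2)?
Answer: I ≈ 1.0*I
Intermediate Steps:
D(k) = -3*√(-2 + k) (D(k) = -3*√(k - 2) = -3*√(-2 + k))
√(-10 + r(D(j))) = √(-10 + (-3*√(-2 + 3))²) = √(-10 + (-3*√1)²) = √(-10 + (-3*1)²) = √(-10 + (-3)²) = √(-10 + 9) = √(-1) = I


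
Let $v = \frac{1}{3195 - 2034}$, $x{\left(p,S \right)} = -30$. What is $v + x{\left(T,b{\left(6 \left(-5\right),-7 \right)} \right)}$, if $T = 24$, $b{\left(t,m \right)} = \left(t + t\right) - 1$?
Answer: $- \frac{34829}{1161} \approx -29.999$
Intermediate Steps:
$b{\left(t,m \right)} = -1 + 2 t$ ($b{\left(t,m \right)} = 2 t - 1 = -1 + 2 t$)
$v = \frac{1}{1161} \approx 0.00086133$
$v + x{\left(T,b{\left(6 \left(-5\right),-7 \right)} \right)} = \frac{1}{1161} - 30 = - \frac{34829}{1161}$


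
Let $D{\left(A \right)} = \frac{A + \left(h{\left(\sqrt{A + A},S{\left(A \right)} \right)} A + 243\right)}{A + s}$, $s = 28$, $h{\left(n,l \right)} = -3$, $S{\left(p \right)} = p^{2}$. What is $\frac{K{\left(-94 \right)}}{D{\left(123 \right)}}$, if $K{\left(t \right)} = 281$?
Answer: $- \frac{42431}{3} \approx -14144.0$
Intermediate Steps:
$D{\left(A \right)} = \frac{243 - 2 A}{28 + A}$ ($D{\left(A \right)} = \frac{A - \left(-243 + 3 A\right)}{A + 28} = \frac{A - \left(-243 + 3 A\right)}{28 + A} = \frac{243 - 2 A}{28 + A}$)
$\frac{K{\left(-94 \right)}}{D{\left(123 \right)}} = \frac{281}{\frac{1}{28 + 123} \left(243 - 246\right)} = \frac{281}{\frac{1}{151} \left(243 - 246\right)} = \frac{281}{\frac{1}{151} \left(-3\right)} = \frac{281}{- \frac{3}{151}} = 281 \left(- \frac{151}{3}\right) = - \frac{42431}{3}$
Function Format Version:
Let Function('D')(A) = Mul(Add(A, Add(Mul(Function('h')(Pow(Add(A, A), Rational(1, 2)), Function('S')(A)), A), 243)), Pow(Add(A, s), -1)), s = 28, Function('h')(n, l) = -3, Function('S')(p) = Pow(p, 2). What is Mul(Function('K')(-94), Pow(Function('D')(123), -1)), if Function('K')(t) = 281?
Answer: Rational(-42431, 3) ≈ -14144.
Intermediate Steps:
Function('D')(A) = Mul(Pow(Add(28, A), -1), Add(243, Mul(-2, A))) (Function('D')(A) = Mul(Add(A, Add(Mul(-3, A), 243)), Pow(Add(A, 28), -1)) = Mul(Add(A, Add(243, Mul(-3, A))), Pow(Add(28, A), -1)) = Mul(Add(243, Mul(-2, A)), Pow(Add(28, A), -1)) = Mul(Pow(Add(28, A), -1), Add(243, Mul(-2, A))))
Mul(Function('K')(-94), Pow(Function('D')(123), -1)) = Mul(281, Pow(Mul(Pow(Add(28, 123), -1), Add(243, Mul(-2, 123))), -1)) = Mul(281, Pow(Mul(Pow(151, -1), Add(243, -246)), -1)) = Mul(281, Pow(Mul(Rational(1, 151), -3), -1)) = Mul(281, Pow(Rational(-3, 151), -1)) = Mul(281, Rational(-151, 3)) = Rational(-42431, 3)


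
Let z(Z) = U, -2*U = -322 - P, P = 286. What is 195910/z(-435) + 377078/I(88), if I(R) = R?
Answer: 8241987/1672 ≈ 4929.4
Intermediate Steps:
U = 304 (U = -(-322 - 1*286)/2 = -(-322 - 286)/2 = -½*(-608) = 304)
z(Z) = 304
195910/z(-435) + 377078/I(88) = 195910/304 + 377078/88 = 195910*(1/304) + 377078*(1/88) = 97955/152 + 188539/44 = 8241987/1672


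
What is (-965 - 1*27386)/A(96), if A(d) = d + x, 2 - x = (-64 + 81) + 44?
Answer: -28351/37 ≈ -766.24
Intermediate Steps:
x = -59 (x = 2 - ((-64 + 81) + 44) = 2 - (17 + 44) = 2 - 1*61 = 2 - 61 = -59)
A(d) = -59 + d (A(d) = d - 59 = -59 + d)
(-965 - 1*27386)/A(96) = (-965 - 1*27386)/(-59 + 96) = (-965 - 27386)/37 = -28351*1/37 = -28351/37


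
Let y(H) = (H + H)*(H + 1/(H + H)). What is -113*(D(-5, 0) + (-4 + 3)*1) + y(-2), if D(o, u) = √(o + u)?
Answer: 122 - 113*I*√5 ≈ 122.0 - 252.68*I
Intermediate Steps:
y(H) = 2*H*(H + 1/(2*H)) (y(H) = (2*H)*(H + 1/(2*H)) = 2*H*(H + 1/(2*H)))
-113*(D(-5, 0) + (-4 + 3)*1) + y(-2) = -113*(√(-5 + 0) + (-4 + 3)*1) + (1 + 2*(-2)²) = -113*(√(-5) - 1*1) + (1 + 2*4) = -113*(I*√5 - 1) + (1 + 8) = -113*(-1 + I*√5) + 9 = (113 - 113*I*√5) + 9 = 122 - 113*I*√5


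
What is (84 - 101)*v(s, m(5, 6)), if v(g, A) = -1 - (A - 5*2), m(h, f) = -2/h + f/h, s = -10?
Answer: -697/5 ≈ -139.40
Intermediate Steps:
v(g, A) = 9 - A (v(g, A) = -1 - (A - 1*10) = -1 - (A - 10) = -1 - (-10 + A) = -1 + (10 - A) = 9 - A)
(84 - 101)*v(s, m(5, 6)) = (84 - 101)*(9 - (-2 + 6)/5) = -17*(9 - 4/5) = -17*(9 - 1*⅘) = -17*(9 - ⅘) = -17*41/5 = -697/5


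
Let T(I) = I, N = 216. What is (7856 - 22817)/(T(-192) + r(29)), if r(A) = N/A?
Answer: 144623/1784 ≈ 81.067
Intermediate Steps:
r(A) = 216/A
(7856 - 22817)/(T(-192) + r(29)) = (7856 - 22817)/(-192 + 216/29) = -14961/(-192 + 216*(1/29)) = -14961/(-192 + 216/29) = -14961/(-5352/29) = -14961*(-29/5352) = 144623/1784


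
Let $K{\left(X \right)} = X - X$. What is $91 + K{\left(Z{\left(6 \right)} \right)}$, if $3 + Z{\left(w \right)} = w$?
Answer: $91$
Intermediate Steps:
$Z{\left(w \right)} = -3 + w$
$K{\left(X \right)} = 0$
$91 + K{\left(Z{\left(6 \right)} \right)} = 91 + 0 = 91$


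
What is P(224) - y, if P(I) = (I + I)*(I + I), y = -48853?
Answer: 249557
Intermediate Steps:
P(I) = 4*I² (P(I) = (2*I)*(2*I) = 4*I²)
P(224) - y = 4*224² - 1*(-48853) = 4*50176 + 48853 = 200704 + 48853 = 249557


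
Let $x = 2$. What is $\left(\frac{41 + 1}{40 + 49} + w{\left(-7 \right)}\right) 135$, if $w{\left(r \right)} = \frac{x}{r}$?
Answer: $\frac{15660}{623} \approx 25.136$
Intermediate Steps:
$w{\left(r \right)} = \frac{2}{r}$
$\left(\frac{41 + 1}{40 + 49} + w{\left(-7 \right)}\right) 135 = \left(\frac{41 + 1}{40 + 49} + \frac{2}{-7}\right) 135 = \left(\frac{42}{89} + 2 \left(- \frac{1}{7}\right)\right) 135 = \left(42 \cdot \frac{1}{89} - \frac{2}{7}\right) 135 = \left(\frac{42}{89} - \frac{2}{7}\right) 135 = \frac{116}{623} \cdot 135 = \frac{15660}{623}$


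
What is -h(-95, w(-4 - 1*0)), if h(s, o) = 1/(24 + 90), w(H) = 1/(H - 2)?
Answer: -1/114 ≈ -0.0087719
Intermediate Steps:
w(H) = 1/(-2 + H)
h(s, o) = 1/114
-h(-95, w(-4 - 1*0)) = -1*1/114 = -1/114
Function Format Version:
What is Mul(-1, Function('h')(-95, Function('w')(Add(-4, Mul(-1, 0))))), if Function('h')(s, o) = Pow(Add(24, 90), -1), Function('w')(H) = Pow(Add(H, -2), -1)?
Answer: Rational(-1, 114) ≈ -0.0087719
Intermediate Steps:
Function('w')(H) = Pow(Add(-2, H), -1)
Function('h')(s, o) = Rational(1, 114) (Function('h')(s, o) = Pow(114, -1) = Rational(1, 114))
Mul(-1, Function('h')(-95, Function('w')(Add(-4, Mul(-1, 0))))) = Mul(-1, Rational(1, 114)) = Rational(-1, 114)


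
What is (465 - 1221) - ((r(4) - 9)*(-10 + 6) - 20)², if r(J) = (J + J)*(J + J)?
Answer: -58356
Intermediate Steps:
r(J) = 4*J² (r(J) = (2*J)*(2*J) = 4*J²)
(465 - 1221) - ((r(4) - 9)*(-10 + 6) - 20)² = (465 - 1221) - ((4*4² - 9)*(-10 + 6) - 20)² = -756 - ((4*16 - 9)*(-4) - 20)² = -756 - ((64 - 9)*(-4) - 20)² = -756 - (55*(-4) - 20)² = -756 - (-220 - 20)² = -756 - 1*(-240)² = -756 - 1*57600 = -756 - 57600 = -58356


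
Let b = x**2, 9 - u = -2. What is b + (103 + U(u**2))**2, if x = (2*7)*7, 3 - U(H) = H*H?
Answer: 211275829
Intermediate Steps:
u = 11 (u = 9 - 1*(-2) = 9 + 2 = 11)
U(H) = 3 - H**2 (U(H) = 3 - H*H = 3 - H**2)
x = 98 (x = 14*7 = 98)
b = 9604 (b = 98**2 = 9604)
b + (103 + U(u**2))**2 = 9604 + (103 + (3 - (11**2)**2))**2 = 9604 + (103 + (3 - 1*121**2))**2 = 9604 + (103 + (3 - 1*14641))**2 = 9604 + (103 + (3 - 14641))**2 = 9604 + (103 - 14638)**2 = 9604 + (-14535)**2 = 9604 + 211266225 = 211275829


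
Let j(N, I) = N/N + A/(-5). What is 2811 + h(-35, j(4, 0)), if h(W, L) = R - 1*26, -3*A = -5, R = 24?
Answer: 2809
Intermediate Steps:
A = 5/3 (A = -⅓*(-5) = 5/3 ≈ 1.6667)
j(N, I) = ⅔ (j(N, I) = N/N + (5/3)/(-5) = 1 + (5/3)*(-⅕) = 1 - ⅓ = ⅔)
h(W, L) = -2 (h(W, L) = 24 - 1*26 = 24 - 26 = -2)
2811 + h(-35, j(4, 0)) = 2811 - 2 = 2809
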